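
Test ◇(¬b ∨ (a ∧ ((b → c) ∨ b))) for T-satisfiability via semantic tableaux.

Yes, satisfiable

1. ◇(¬b ∨ (a ∧ ((b → c) ∨ b))), w0
2. ¬b ∨ (a ∧ ((b → c) ∨ b)), w1   [◇-rule on 1: fresh world w1, w0Rw1]
3. a ∧ ((b → c) ∨ b), w1   [∨-rule on 2 (branches; this branch)]
4. a, w1   [∧-rule on 3]
5. (b → c) ∨ b, w1   [∧-rule on 3]
6. b, w1   [∨-rule on 5 (branches; this branch)]
Accessibility: w0Rw0, w0Rw1, w1Rw1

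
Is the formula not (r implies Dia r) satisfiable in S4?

1. not (r implies Dia r), w0
2. r, w0
3. not Dia r, w0
4. not r, w0
Accessibility: w0Rw0
Branch closes: r and not r both at w0.
All branches of the tableau close; one closing branch shown above.

No, unsatisfiable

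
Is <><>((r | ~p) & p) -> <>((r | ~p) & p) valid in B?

No, not valid

Tableau for the negation ~(<><>((r | ~p) & p) -> <>((r | ~p) & p)):
1. ~(<><>((r | ~p) & p) -> <>((r | ~p) & p)), w0
2. <><>((r | ~p) & p), w0   [~->-rule on 1]
3. ~<>((r | ~p) & p), w0   [~->-rule on 1]
4. ~((r | ~p) & p), w0   [~<>-rule on 3 via w0Rw0]
5. ~p, w0   [~&-rule on 4 (branches; this branch)]
6. <>((r | ~p) & p), w1   [<>-rule on 2: fresh world w1, w0Rw1]
7. ~((r | ~p) & p), w1   [~<>-rule on 3 via w0Rw1]
8. ~p, w1   [~&-rule on 7 (branches; this branch)]
9. (r | ~p) & p, w2   [<>-rule on 6: fresh world w2, w1Rw2]
10. r | ~p, w2   [&-rule on 9]
11. p, w2   [&-rule on 9]
12. r, w2   [|-rule on 10 (branches; this branch)]
Accessibility: w0Rw0, w0Rw1, w1Rw0, w1Rw1, w1Rw2, w2Rw1, w2Rw2
The negation has an open branch (countermodel exists).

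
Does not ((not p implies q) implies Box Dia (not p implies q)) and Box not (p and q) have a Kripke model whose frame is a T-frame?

1. not ((not p implies q) implies Box Dia (not p implies q)) and Box not (p and q), w0
2. not ((not p implies q) implies Box Dia (not p implies q)), w0
3. Box not (p and q), w0
4. not p implies q, w0
5. not Box Dia (not p implies q), w0
6. not (p and q), w0
7. q, w0
8. not p, w0
9. not Dia (not p implies q), w1
10. not (p and q), w1
11. not (not p implies q), w1
12. not p, w1
13. not q, w1
Accessibility: w0Rw0, w0Rw1, w1Rw1

Satisfiable (open branch found)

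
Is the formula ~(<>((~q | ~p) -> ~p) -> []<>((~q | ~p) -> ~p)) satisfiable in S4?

Yes, satisfiable

1. ~(<>((~q | ~p) -> ~p) -> []<>((~q | ~p) -> ~p)), u
2. <>((~q | ~p) -> ~p), u
3. ~[]<>((~q | ~p) -> ~p), u
4. (~q | ~p) -> ~p, v
5. ~p, v
6. ~<>((~q | ~p) -> ~p), w
7. ~((~q | ~p) -> ~p), w
8. ~q | ~p, w
9. p, w
10. ~q, w
Accessibility: uRu, uRv, uRw, vRv, wRw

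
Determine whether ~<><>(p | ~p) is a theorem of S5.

Tableau for the negation <><>(p | ~p):
1. <><>(p | ~p), w0
2. <>(p | ~p), w1
3. p | ~p, w2
4. ~p, w2
Accessibility: w0Rw0, w0Rw1, w0Rw2, w1Rw0, w1Rw1, w1Rw2, w2Rw0, w2Rw1, w2Rw2
The negation has an open branch (countermodel exists).

No, not valid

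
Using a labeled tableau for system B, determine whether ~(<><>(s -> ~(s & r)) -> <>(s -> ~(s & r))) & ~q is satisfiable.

Yes, satisfiable

1. ~(<><>(s -> ~(s & r)) -> <>(s -> ~(s & r))) & ~q, u
2. ~(<><>(s -> ~(s & r)) -> <>(s -> ~(s & r))), u
3. ~q, u
4. <><>(s -> ~(s & r)), u
5. ~<>(s -> ~(s & r)), u
6. ~(s -> ~(s & r)), u
7. s, u
8. s & r, u
9. r, u
10. <>(s -> ~(s & r)), v
11. ~(s -> ~(s & r)), v
12. s, v
13. s & r, v
14. r, v
15. s -> ~(s & r), w
16. ~(s & r), w
17. ~r, w
Accessibility: uRu, uRv, vRu, vRv, vRw, wRv, wRw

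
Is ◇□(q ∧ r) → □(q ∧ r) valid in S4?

Tableau for the negation ¬(◇□(q ∧ r) → □(q ∧ r)):
1. ¬(◇□(q ∧ r) → □(q ∧ r)), 0
2. ◇□(q ∧ r), 0   [¬→-rule on 1]
3. ¬□(q ∧ r), 0   [¬→-rule on 1]
4. □(q ∧ r), 1   [◇-rule on 2: fresh world 1, 0R1]
5. q ∧ r, 1   [□-rule on 4 via 1R1]
6. q, 1   [∧-rule on 5]
7. r, 1   [∧-rule on 5]
8. ¬(q ∧ r), 2   [¬□-rule on 3: fresh world 2, 0R2]
9. ¬r, 2   [¬∧-rule on 8 (branches; this branch)]
Accessibility: 0R0, 0R1, 0R2, 1R1, 2R2
The negation has an open branch (countermodel exists).

Not valid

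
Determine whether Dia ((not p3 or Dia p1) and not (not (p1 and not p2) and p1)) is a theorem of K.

Not valid

Tableau for the negation not Dia ((not p3 or Dia p1) and not (not (p1 and not p2) and p1)):
1. not Dia ((not p3 or Dia p1) and not (not (p1 and not p2) and p1)), u
The negation has an open branch (countermodel exists).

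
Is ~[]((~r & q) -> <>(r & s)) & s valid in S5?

Tableau for the negation ~(~[]((~r & q) -> <>(r & s)) & s):
1. ~(~[]((~r & q) -> <>(r & s)) & s), w0
2. ~s, w0   [~&-rule on 1 (branches; this branch)]
Accessibility: w0Rw0
The negation has an open branch (countermodel exists).

Not valid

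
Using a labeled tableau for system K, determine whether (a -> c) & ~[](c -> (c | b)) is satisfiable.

Unsatisfiable

1. (a -> c) & ~[](c -> (c | b)), w0
2. a -> c, w0
3. ~[](c -> (c | b)), w0
4. c, w0
5. ~(c -> (c | b)), w1
6. c, w1
7. ~(c | b), w1
8. ~c, w1
9. ~b, w1
Accessibility: w0Rw1
Branch closes: c and ~c both at w1.
All branches of the tableau close; one closing branch shown above.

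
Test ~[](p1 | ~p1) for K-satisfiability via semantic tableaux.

1. ~[](p1 | ~p1), 0
2. ~(p1 | ~p1), 1
3. ~p1, 1
4. p1, 1
Accessibility: 0R1
Branch closes: p1 and ~p1 both at 1.
(One branch shown.) All branches close.

Unsatisfiable (every branch closes)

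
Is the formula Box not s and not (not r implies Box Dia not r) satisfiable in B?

1. Box not s and not (not r implies Box Dia not r), 0
2. Box not s, 0   [and-rule on 1]
3. not (not r implies Box Dia not r), 0   [and-rule on 1]
4. not r, 0   [neg-implies-rule on 3]
5. not Box Dia not r, 0   [neg-implies-rule on 3]
6. not s, 0   [Box-rule on 2 via 0R0]
7. not Dia not r, 1   [neg-Box-rule on 5: fresh world 1, 0R1]
8. not s, 1   [Box-rule on 2 via 0R1]
9. r, 0   [neg-Dia-rule on 7 via 1R0]
Accessibility: 0R0, 0R1, 1R0, 1R1
Branch closes: r and not r both at 0.
All branches of the tableau close; one closing branch shown above.

Unsatisfiable (every branch closes)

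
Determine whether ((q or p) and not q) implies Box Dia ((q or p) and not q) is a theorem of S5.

Valid in S5

Tableau for the negation not (((q or p) and not q) implies Box Dia ((q or p) and not q)):
1. not (((q or p) and not q) implies Box Dia ((q or p) and not q)), w0
2. (q or p) and not q, w0
3. not Box Dia ((q or p) and not q), w0
4. q or p, w0
5. not q, w0
6. p, w0
7. not Dia ((q or p) and not q), w1
8. not ((q or p) and not q), w0
9. not ((q or p) and not q), w1
10. not (q or p), w0
11. not p, w0
Accessibility: w0Rw0, w0Rw1, w1Rw0, w1Rw1
Branch closes: p and not p both at w0.
Every branch of the negation's tableau closes; the branch above is one of them.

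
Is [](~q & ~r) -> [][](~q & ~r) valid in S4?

Yes, valid

Tableau for the negation ~([](~q & ~r) -> [][](~q & ~r)):
1. ~([](~q & ~r) -> [][](~q & ~r)), u
2. [](~q & ~r), u   [~->-rule on 1]
3. ~[][](~q & ~r), u   [~->-rule on 1]
4. ~q & ~r, u   [[]-rule on 2 via uRu]
5. ~q, u   [&-rule on 4]
6. ~r, u   [&-rule on 4]
7. ~[](~q & ~r), v   [~[]-rule on 3: fresh world v, uRv]
8. ~q & ~r, v   [[]-rule on 2 via uRv]
9. ~q, v   [&-rule on 8]
10. ~r, v   [&-rule on 8]
11. ~(~q & ~r), w   [~[]-rule on 7: fresh world w, vRw]
12. ~q & ~r, w   [[]-rule on 2 via uRw]
13. ~q, w   [&-rule on 12]
14. ~r, w   [&-rule on 12]
15. r, w   [~&-rule on 11 (branches; this branch)]
Accessibility: uRu, uRv, uRw, vRv, vRw, wRw
Branch closes: r and ~r both at w.
All branches of the negation close; one closing branch shown above.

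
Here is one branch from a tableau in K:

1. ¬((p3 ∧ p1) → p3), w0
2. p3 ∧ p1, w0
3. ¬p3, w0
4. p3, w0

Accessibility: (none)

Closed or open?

Both p3 and ¬p3 appear at w0.

Closed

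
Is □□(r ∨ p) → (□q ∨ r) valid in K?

Tableau for the negation ¬(□□(r ∨ p) → (□q ∨ r)):
1. ¬(□□(r ∨ p) → (□q ∨ r)), u
2. □□(r ∨ p), u   [¬→-rule on 1]
3. ¬(□q ∨ r), u   [¬→-rule on 1]
4. ¬□q, u   [¬∨-rule on 3]
5. ¬r, u   [¬∨-rule on 3]
6. ¬q, v   [¬□-rule on 4: fresh world v, uRv]
7. □(r ∨ p), v   [□-rule on 2 via uRv]
Accessibility: uRv
The negation has an open branch (countermodel exists).

Not valid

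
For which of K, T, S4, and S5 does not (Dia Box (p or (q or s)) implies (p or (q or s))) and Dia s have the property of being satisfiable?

K, T, S4

S4-tableau for the formula:
1. not (Dia Box (p or (q or s)) implies (p or (q or s))) and Dia s, 0
2. not (Dia Box (p or (q or s)) implies (p or (q or s))), 0
3. Dia s, 0
4. Dia Box (p or (q or s)), 0
5. not (p or (q or s)), 0
6. not p, 0
7. not (q or s), 0
8. not q, 0
9. not s, 0
10. s, 1
11. Box (p or (q or s)), 2
12. p or (q or s), 2
13. q or s, 2
14. s, 2
Accessibility: 0R0, 0R1, 0R2, 1R1, 2R2
Complete open branch: satisfiable in S4, hence also in K, T (this S4-model is also a K-model and a T-model).
S5-tableau for the formula:
1. not (Dia Box (p or (q or s)) implies (p or (q or s))) and Dia s, 0
2. not (Dia Box (p or (q or s)) implies (p or (q or s))), 0
3. Dia s, 0
4. Dia Box (p or (q or s)), 0
5. not (p or (q or s)), 0
6. not p, 0
7. not (q or s), 0
8. not q, 0
9. not s, 0
10. s, 1
11. Box (p or (q or s)), 2
12. p or (q or s), 0
13. p or (q or s), 1
14. p or (q or s), 2
15. q or s, 0
16. q or s, 1
17. q or s, 2
18. s, 0
Accessibility: 0R0, 0R1, 0R2, 1R0, 1R1, 1R2, 2R0, 2R1, 2R2
Branch closes: s and not s both at 0.
Every branch closes (one shown): unsatisfiable in S5.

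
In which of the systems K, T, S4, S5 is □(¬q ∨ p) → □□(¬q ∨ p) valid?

S4, S5

S4-tableau for the negation ¬(□(¬q ∨ p) → □□(¬q ∨ p)):
1. ¬(□(¬q ∨ p) → □□(¬q ∨ p)), u
2. □(¬q ∨ p), u
3. ¬□□(¬q ∨ p), u
4. ¬q ∨ p, u
5. p, u
6. ¬□(¬q ∨ p), v
7. ¬q ∨ p, v
8. p, v
9. ¬(¬q ∨ p), w
10. q, w
11. ¬p, w
12. ¬q ∨ p, w
13. p, w
Accessibility: uRu, uRv, uRw, vRv, vRw, wRw
Branch closes: p and ¬p both at w.
Every branch closes (one shown): valid in S4, hence also in S5 (every theorem of S4 is a theorem of S5).
T-tableau for the negation ¬(□(¬q ∨ p) → □□(¬q ∨ p)):
1. ¬(□(¬q ∨ p) → □□(¬q ∨ p)), u
2. □(¬q ∨ p), u
3. ¬□□(¬q ∨ p), u
4. ¬q ∨ p, u
5. p, u
6. ¬□(¬q ∨ p), v
7. ¬q ∨ p, v
8. p, v
9. ¬(¬q ∨ p), w
10. q, w
11. ¬p, w
Accessibility: uRu, uRv, vRv, vRw, wRw
Complete open branch: countermodel on a T-frame, so not valid in T, nor in K (the same frame is also a K-frame).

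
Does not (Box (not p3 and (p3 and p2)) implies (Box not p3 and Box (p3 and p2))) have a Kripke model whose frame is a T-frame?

1. not (Box (not p3 and (p3 and p2)) implies (Box not p3 and Box (p3 and p2))), u
2. Box (not p3 and (p3 and p2)), u   [neg-implies-rule on 1]
3. not (Box not p3 and Box (p3 and p2)), u   [neg-implies-rule on 1]
4. not p3 and (p3 and p2), u   [Box-rule on 2 via uRu]
5. not p3, u   [and-rule on 4]
6. p3 and p2, u   [and-rule on 4]
7. p3, u   [and-rule on 6]
8. p2, u   [and-rule on 6]
Accessibility: uRu
Branch closes: p3 and not p3 both at u.
(One branch shown.) All branches close.

Unsatisfiable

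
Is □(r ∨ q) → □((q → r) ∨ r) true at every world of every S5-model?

No, not valid

Tableau for the negation ¬(□(r ∨ q) → □((q → r) ∨ r)):
1. ¬(□(r ∨ q) → □((q → r) ∨ r)), w0
2. □(r ∨ q), w0
3. ¬□((q → r) ∨ r), w0
4. r ∨ q, w0
5. q, w0
6. ¬((q → r) ∨ r), w1
7. ¬(q → r), w1
8. ¬r, w1
9. q, w1
10. r ∨ q, w1
Accessibility: w0Rw0, w0Rw1, w1Rw0, w1Rw1
The negation has an open branch (countermodel exists).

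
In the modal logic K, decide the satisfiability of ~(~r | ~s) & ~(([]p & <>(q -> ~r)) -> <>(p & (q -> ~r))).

1. ~(~r | ~s) & ~(([]p & <>(q -> ~r)) -> <>(p & (q -> ~r))), w0
2. ~(~r | ~s), w0   [&-rule on 1]
3. ~(([]p & <>(q -> ~r)) -> <>(p & (q -> ~r))), w0   [&-rule on 1]
4. r, w0   [~|-rule on 2]
5. s, w0   [~|-rule on 2]
6. []p & <>(q -> ~r), w0   [~->-rule on 3]
7. ~<>(p & (q -> ~r)), w0   [~->-rule on 3]
8. []p, w0   [&-rule on 6]
9. <>(q -> ~r), w0   [&-rule on 6]
10. q -> ~r, w1   [<>-rule on 9: fresh world w1, w0Rw1]
11. ~(p & (q -> ~r)), w1   [~<>-rule on 7 via w0Rw1]
12. p, w1   [[]-rule on 8 via w0Rw1]
13. ~r, w1   [->-rule on 10 (branches; this branch)]
14. ~(q -> ~r), w1   [~&-rule on 11 (branches; this branch)]
15. q, w1   [~->-rule on 14]
16. r, w1   [~->-rule on 14]
Accessibility: w0Rw1
Branch closes: r and ~r both at w1.
(One branch shown.) All branches close.

No, unsatisfiable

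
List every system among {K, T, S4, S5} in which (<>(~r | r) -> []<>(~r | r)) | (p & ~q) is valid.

T, S4, S5

K-tableau for the negation ~((<>(~r | r) -> []<>(~r | r)) | (p & ~q)):
1. ~((<>(~r | r) -> []<>(~r | r)) | (p & ~q)), 0
2. ~(<>(~r | r) -> []<>(~r | r)), 0
3. ~(p & ~q), 0
4. <>(~r | r), 0
5. ~[]<>(~r | r), 0
6. q, 0
7. ~r | r, 1
8. r, 1
9. ~<>(~r | r), 2
Accessibility: 0R1, 0R2
Complete open branch: countermodel on a K-frame, so not valid in K.
T-tableau for the negation ~((<>(~r | r) -> []<>(~r | r)) | (p & ~q)):
1. ~((<>(~r | r) -> []<>(~r | r)) | (p & ~q)), 0
2. ~(<>(~r | r) -> []<>(~r | r)), 0
3. ~(p & ~q), 0
4. <>(~r | r), 0
5. ~[]<>(~r | r), 0
6. q, 0
7. ~r | r, 1
8. r, 1
9. ~<>(~r | r), 2
10. ~(~r | r), 2
11. r, 2
12. ~r, 2
Accessibility: 0R0, 0R1, 0R2, 1R1, 2R2
Branch closes: r and ~r both at 2.
Every branch closes (one shown): valid in T, hence also in S4, S5 (every theorem of T is a theorem of S4 and S5).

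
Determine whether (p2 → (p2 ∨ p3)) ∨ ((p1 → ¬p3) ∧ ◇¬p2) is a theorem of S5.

Tableau for the negation ¬((p2 → (p2 ∨ p3)) ∨ ((p1 → ¬p3) ∧ ◇¬p2)):
1. ¬((p2 → (p2 ∨ p3)) ∨ ((p1 → ¬p3) ∧ ◇¬p2)), w0
2. ¬(p2 → (p2 ∨ p3)), w0
3. ¬((p1 → ¬p3) ∧ ◇¬p2), w0
4. p2, w0
5. ¬(p2 ∨ p3), w0
6. ¬p2, w0
7. ¬p3, w0
Accessibility: w0Rw0
Branch closes: p2 and ¬p2 both at w0.
Every branch of the negation's tableau closes; the branch above is one of them.

Yes, valid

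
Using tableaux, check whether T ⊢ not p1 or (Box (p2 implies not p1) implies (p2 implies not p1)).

Tableau for the negation not (not p1 or (Box (p2 implies not p1) implies (p2 implies not p1))):
1. not (not p1 or (Box (p2 implies not p1) implies (p2 implies not p1))), u
2. p1, u
3. not (Box (p2 implies not p1) implies (p2 implies not p1)), u
4. Box (p2 implies not p1), u
5. not (p2 implies not p1), u
6. p2, u
7. p2 implies not p1, u
8. not p1, u
Accessibility: uRu
Branch closes: p1 and not p1 both at u.
Every branch of the negation's tableau closes; the branch above is one of them.

Valid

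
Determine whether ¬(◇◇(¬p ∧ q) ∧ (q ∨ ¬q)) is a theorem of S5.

Tableau for the negation ◇◇(¬p ∧ q) ∧ (q ∨ ¬q):
1. ◇◇(¬p ∧ q) ∧ (q ∨ ¬q), u
2. ◇◇(¬p ∧ q), u
3. q ∨ ¬q, u
4. ¬q, u
5. ◇(¬p ∧ q), v
6. ¬p ∧ q, w
7. ¬p, w
8. q, w
Accessibility: uRu, uRv, uRw, vRu, vRv, vRw, wRu, wRv, wRw
The negation has an open branch (countermodel exists).

No, not valid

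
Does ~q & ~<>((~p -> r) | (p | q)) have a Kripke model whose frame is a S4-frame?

1. ~q & ~<>((~p -> r) | (p | q)), w0
2. ~q, w0
3. ~<>((~p -> r) | (p | q)), w0
4. ~((~p -> r) | (p | q)), w0
5. ~(~p -> r), w0
6. ~(p | q), w0
7. ~p, w0
8. ~r, w0
Accessibility: w0Rw0

Yes, satisfiable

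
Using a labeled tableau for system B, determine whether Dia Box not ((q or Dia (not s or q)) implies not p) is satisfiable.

1. Dia Box not ((q or Dia (not s or q)) implies not p), u
2. Box not ((q or Dia (not s or q)) implies not p), v   [Dia-rule on 1: fresh world v, uRv]
3. not ((q or Dia (not s or q)) implies not p), u   [Box-rule on 2 via vRu]
4. q or Dia (not s or q), u   [neg-implies-rule on 3]
5. p, u   [neg-implies-rule on 3]
6. not ((q or Dia (not s or q)) implies not p), v   [Box-rule on 2 via vRv]
7. q or Dia (not s or q), v   [neg-implies-rule on 6]
8. p, v   [neg-implies-rule on 6]
9. Dia (not s or q), u   [or-rule on 4 (branches; this branch)]
10. Dia (not s or q), v   [or-rule on 7 (branches; this branch)]
11. not s or q, w   [Dia-rule on 9: fresh world w, uRw]
12. q, w   [or-rule on 11 (branches; this branch)]
13. not s or q, x   [Dia-rule on 10: fresh world x, vRx]
14. not ((q or Dia (not s or q)) implies not p), x   [Box-rule on 2 via vRx]
15. q or Dia (not s or q), x   [neg-implies-rule on 14]
16. p, x   [neg-implies-rule on 14]
17. q, x   [or-rule on 13 (branches; this branch)]
18. Dia (not s or q), x   [or-rule on 15 (branches; this branch)]
19. not s or q, y   [Dia-rule on 18: fresh world y, xRy]
20. q, y   [or-rule on 19 (branches; this branch)]
Accessibility: uRu, uRv, uRw, vRu, vRv, vRx, wRu, wRw, xRv, xRx, xRy, yRx, yRy

Satisfiable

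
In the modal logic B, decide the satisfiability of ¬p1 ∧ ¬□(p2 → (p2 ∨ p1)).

No, unsatisfiable

1. ¬p1 ∧ ¬□(p2 → (p2 ∨ p1)), 0
2. ¬p1, 0
3. ¬□(p2 → (p2 ∨ p1)), 0
4. ¬(p2 → (p2 ∨ p1)), 1
5. p2, 1
6. ¬(p2 ∨ p1), 1
7. ¬p2, 1
8. ¬p1, 1
Accessibility: 0R0, 0R1, 1R0, 1R1
Branch closes: p2 and ¬p2 both at 1.
Every branch closes; the branch above is one of them.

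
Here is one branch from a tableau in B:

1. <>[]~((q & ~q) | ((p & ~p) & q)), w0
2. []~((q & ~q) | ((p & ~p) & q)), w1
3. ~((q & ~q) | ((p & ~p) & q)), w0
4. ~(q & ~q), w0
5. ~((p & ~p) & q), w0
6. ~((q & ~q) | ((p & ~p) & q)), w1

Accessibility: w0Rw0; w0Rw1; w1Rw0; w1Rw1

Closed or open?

No world carries both an atom and its negation.

No, open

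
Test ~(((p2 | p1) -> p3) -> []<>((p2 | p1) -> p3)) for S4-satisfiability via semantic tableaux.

Yes, satisfiable

1. ~(((p2 | p1) -> p3) -> []<>((p2 | p1) -> p3)), w0
2. (p2 | p1) -> p3, w0
3. ~[]<>((p2 | p1) -> p3), w0
4. p3, w0
5. ~<>((p2 | p1) -> p3), w1
6. ~((p2 | p1) -> p3), w1
7. p2 | p1, w1
8. ~p3, w1
9. p1, w1
Accessibility: w0Rw0, w0Rw1, w1Rw1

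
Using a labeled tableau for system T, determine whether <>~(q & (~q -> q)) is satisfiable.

Satisfiable (open branch found)

1. <>~(q & (~q -> q)), w0
2. ~(q & (~q -> q)), w1
3. ~(~q -> q), w1
4. ~q, w1
Accessibility: w0Rw0, w0Rw1, w1Rw1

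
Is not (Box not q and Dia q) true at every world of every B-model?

Tableau for the negation Box not q and Dia q:
1. Box not q and Dia q, w0
2. Box not q, w0
3. Dia q, w0
4. not q, w0
5. q, w1
6. not q, w1
Accessibility: w0Rw0, w0Rw1, w1Rw0, w1Rw1
Branch closes: q and not q both at w1.
All branches of the negation close; one closing branch shown above.

Yes, valid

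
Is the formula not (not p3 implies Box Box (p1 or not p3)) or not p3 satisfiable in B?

Satisfiable (open branch found)

1. not (not p3 implies Box Box (p1 or not p3)) or not p3, w0
2. not p3, w0
Accessibility: w0Rw0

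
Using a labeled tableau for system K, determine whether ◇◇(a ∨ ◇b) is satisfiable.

Satisfiable

1. ◇◇(a ∨ ◇b), 0
2. ◇(a ∨ ◇b), 1
3. a ∨ ◇b, 2
4. ◇b, 2
5. b, 3
Accessibility: 0R1, 1R2, 2R3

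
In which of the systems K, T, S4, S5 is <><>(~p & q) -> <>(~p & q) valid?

S4, S5

T-tableau for the negation ~(<><>(~p & q) -> <>(~p & q)):
1. ~(<><>(~p & q) -> <>(~p & q)), u
2. <><>(~p & q), u
3. ~<>(~p & q), u
4. ~(~p & q), u
5. ~q, u
6. <>(~p & q), v
7. ~(~p & q), v
8. ~q, v
9. ~p & q, w
10. ~p, w
11. q, w
Accessibility: uRu, uRv, vRv, vRw, wRw
Complete open branch: countermodel on a T-frame, so not valid in T, nor in K (the same frame is also a K-frame).
S4-tableau for the negation ~(<><>(~p & q) -> <>(~p & q)):
1. ~(<><>(~p & q) -> <>(~p & q)), u
2. <><>(~p & q), u
3. ~<>(~p & q), u
4. ~(~p & q), u
5. ~q, u
6. <>(~p & q), v
7. ~(~p & q), v
8. ~q, v
9. ~p & q, w
10. ~p, w
11. q, w
12. ~(~p & q), w
13. ~q, w
Accessibility: uRu, uRv, uRw, vRv, vRw, wRw
Branch closes: q and ~q both at w.
Every branch closes (one shown): valid in S4, hence also in S5 (every theorem of S4 is a theorem of S5).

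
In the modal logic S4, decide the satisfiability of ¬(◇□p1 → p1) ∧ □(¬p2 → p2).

Satisfiable

1. ¬(◇□p1 → p1) ∧ □(¬p2 → p2), 0
2. ¬(◇□p1 → p1), 0
3. □(¬p2 → p2), 0
4. ◇□p1, 0
5. ¬p1, 0
6. ¬p2 → p2, 0
7. p2, 0
8. □p1, 1
9. ¬p2 → p2, 1
10. p1, 1
11. p2, 1
Accessibility: 0R0, 0R1, 1R1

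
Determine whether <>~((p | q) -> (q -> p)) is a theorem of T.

Tableau for the negation ~<>~((p | q) -> (q -> p)):
1. ~<>~((p | q) -> (q -> p)), w0
2. (p | q) -> (q -> p), w0
3. q -> p, w0
4. p, w0
Accessibility: w0Rw0
The negation has an open branch (countermodel exists).

Not valid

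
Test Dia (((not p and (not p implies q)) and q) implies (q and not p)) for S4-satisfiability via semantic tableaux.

Yes, satisfiable

1. Dia (((not p and (not p implies q)) and q) implies (q and not p)), 0
2. ((not p and (not p implies q)) and q) implies (q and not p), 1
3. q and not p, 1
4. q, 1
5. not p, 1
Accessibility: 0R0, 0R1, 1R1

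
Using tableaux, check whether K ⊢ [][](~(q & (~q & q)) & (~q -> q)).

Tableau for the negation ~[][](~(q & (~q & q)) & (~q -> q)):
1. ~[][](~(q & (~q & q)) & (~q -> q)), 0
2. ~[](~(q & (~q & q)) & (~q -> q)), 1
3. ~(~(q & (~q & q)) & (~q -> q)), 2
4. ~(~q -> q), 2
5. ~q, 2
Accessibility: 0R1, 1R2
The negation has an open branch (countermodel exists).

Invalid (countermodel exists)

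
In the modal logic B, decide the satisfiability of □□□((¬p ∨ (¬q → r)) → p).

Satisfiable

1. □□□((¬p ∨ (¬q → r)) → p), u
2. □□((¬p ∨ (¬q → r)) → p), u   [□-rule on 1 via uRu]
3. □((¬p ∨ (¬q → r)) → p), u   [□-rule on 2 via uRu]
4. (¬p ∨ (¬q → r)) → p, u   [□-rule on 3 via uRu]
5. p, u   [→-rule on 4 (branches; this branch)]
Accessibility: uRu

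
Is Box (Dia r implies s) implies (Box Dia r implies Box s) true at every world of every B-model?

Tableau for the negation not (Box (Dia r implies s) implies (Box Dia r implies Box s)):
1. not (Box (Dia r implies s) implies (Box Dia r implies Box s)), u
2. Box (Dia r implies s), u   [neg-implies-rule on 1]
3. not (Box Dia r implies Box s), u   [neg-implies-rule on 1]
4. Box Dia r, u   [neg-implies-rule on 3]
5. not Box s, u   [neg-implies-rule on 3]
6. Dia r implies s, u   [Box-rule on 2 via uRu]
7. Dia r, u   [Box-rule on 4 via uRu]
8. s, u   [implies-rule on 6 (branches; this branch)]
9. not s, v   [neg-Box-rule on 5: fresh world v, uRv]
10. Dia r implies s, v   [Box-rule on 2 via uRv]
11. Dia r, v   [Box-rule on 4 via uRv]
12. not Dia r, v   [implies-rule on 10 (branches; this branch)]
13. not r, u   [neg-Dia-rule on 12 via vRu]
14. not r, v   [neg-Dia-rule on 12 via vRv]
15. r, w   [Dia-rule on 7: fresh world w, uRw]
16. Dia r implies s, w   [Box-rule on 2 via uRw]
17. Dia r, w   [Box-rule on 4 via uRw]
18. s, w   [implies-rule on 16 (branches; this branch)]
19. r, x   [Dia-rule on 11: fresh world x, vRx]
20. not r, x   [neg-Dia-rule on 12 via vRx]
Accessibility: uRu, uRv, uRw, vRu, vRv, vRx, wRu, wRw, xRv, xRx
Branch closes: r and not r both at x.
All branches of the negation close; one closing branch shown above.

Valid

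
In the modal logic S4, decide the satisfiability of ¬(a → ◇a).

1. ¬(a → ◇a), w0
2. a, w0
3. ¬◇a, w0
4. ¬a, w0
Accessibility: w0Rw0
Branch closes: a and ¬a both at w0.
Every branch closes; the branch above is one of them.

Unsatisfiable (every branch closes)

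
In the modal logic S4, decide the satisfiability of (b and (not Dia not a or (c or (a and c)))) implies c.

1. (b and (not Dia not a or (c or (a and c)))) implies c, w0
2. c, w0
Accessibility: w0Rw0

Satisfiable (open branch found)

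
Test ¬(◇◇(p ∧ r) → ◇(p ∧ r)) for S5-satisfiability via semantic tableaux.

Unsatisfiable

1. ¬(◇◇(p ∧ r) → ◇(p ∧ r)), w0
2. ◇◇(p ∧ r), w0
3. ¬◇(p ∧ r), w0
4. ¬(p ∧ r), w0
5. ¬r, w0
6. ◇(p ∧ r), w1
7. ¬(p ∧ r), w1
8. ¬r, w1
9. p ∧ r, w2
10. p, w2
11. r, w2
12. ¬(p ∧ r), w2
13. ¬r, w2
Accessibility: w0Rw0, w0Rw1, w0Rw2, w1Rw0, w1Rw1, w1Rw2, w2Rw0, w2Rw1, w2Rw2
Branch closes: r and ¬r both at w2.
All branches of the tableau close; one closing branch shown above.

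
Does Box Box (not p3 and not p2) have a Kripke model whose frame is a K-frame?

1. Box Box (not p3 and not p2), 0

Satisfiable (open branch found)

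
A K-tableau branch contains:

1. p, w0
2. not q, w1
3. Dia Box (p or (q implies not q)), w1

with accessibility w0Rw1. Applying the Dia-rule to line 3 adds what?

a fresh world w2 with w1Rw2, and Box (p or (q implies not q)) at w2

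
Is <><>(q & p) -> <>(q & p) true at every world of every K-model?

Not valid

Tableau for the negation ~(<><>(q & p) -> <>(q & p)):
1. ~(<><>(q & p) -> <>(q & p)), w0
2. <><>(q & p), w0
3. ~<>(q & p), w0
4. <>(q & p), w1
5. ~(q & p), w1
6. ~p, w1
7. q & p, w2
8. q, w2
9. p, w2
Accessibility: w0Rw1, w1Rw2
The negation has an open branch (countermodel exists).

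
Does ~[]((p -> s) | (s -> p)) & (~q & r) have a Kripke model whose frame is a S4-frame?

Unsatisfiable

1. ~[]((p -> s) | (s -> p)) & (~q & r), 0
2. ~[]((p -> s) | (s -> p)), 0
3. ~q & r, 0
4. ~q, 0
5. r, 0
6. ~((p -> s) | (s -> p)), 1
7. ~(p -> s), 1
8. ~(s -> p), 1
9. p, 1
10. ~s, 1
11. s, 1
12. ~p, 1
Accessibility: 0R0, 0R1, 1R1
Branch closes: s and ~s both at 1.
(One branch shown.) All branches close.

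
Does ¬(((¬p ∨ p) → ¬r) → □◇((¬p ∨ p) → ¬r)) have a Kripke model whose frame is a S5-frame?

Unsatisfiable

1. ¬(((¬p ∨ p) → ¬r) → □◇((¬p ∨ p) → ¬r)), u
2. (¬p ∨ p) → ¬r, u
3. ¬□◇((¬p ∨ p) → ¬r), u
4. ¬r, u
5. ¬◇((¬p ∨ p) → ¬r), v
6. ¬((¬p ∨ p) → ¬r), u
7. ¬p ∨ p, u
8. r, u
Accessibility: uRu, uRv, vRu, vRv
Branch closes: r and ¬r both at u.
All branches of the tableau close; one closing branch shown above.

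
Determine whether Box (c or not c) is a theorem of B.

Yes, valid

Tableau for the negation not Box (c or not c):
1. not Box (c or not c), w0
2. not (c or not c), w1
3. not c, w1
4. c, w1
Accessibility: w0Rw0, w0Rw1, w1Rw0, w1Rw1
Branch closes: c and not c both at w1.
Every branch of the negation's tableau closes; the branch above is one of them.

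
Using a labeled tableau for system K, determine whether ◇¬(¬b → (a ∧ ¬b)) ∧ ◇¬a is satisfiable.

1. ◇¬(¬b → (a ∧ ¬b)) ∧ ◇¬a, u
2. ◇¬(¬b → (a ∧ ¬b)), u   [∧-rule on 1]
3. ◇¬a, u   [∧-rule on 1]
4. ¬(¬b → (a ∧ ¬b)), v   [◇-rule on 2: fresh world v, uRv]
5. ¬b, v   [¬→-rule on 4]
6. ¬(a ∧ ¬b), v   [¬→-rule on 4]
7. ¬a, v   [¬∧-rule on 6 (branches; this branch)]
8. ¬a, w   [◇-rule on 3: fresh world w, uRw]
Accessibility: uRv, uRw

Satisfiable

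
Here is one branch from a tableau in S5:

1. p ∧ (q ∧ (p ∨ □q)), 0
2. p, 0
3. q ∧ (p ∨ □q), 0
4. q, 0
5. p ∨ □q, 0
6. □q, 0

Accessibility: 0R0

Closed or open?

Open

No world carries both an atom and its negation.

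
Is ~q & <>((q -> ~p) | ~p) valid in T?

Not valid

Tableau for the negation ~(~q & <>((q -> ~p) | ~p)):
1. ~(~q & <>((q -> ~p) | ~p)), u
2. ~<>((q -> ~p) | ~p), u
3. ~((q -> ~p) | ~p), u
4. ~(q -> ~p), u
5. p, u
6. q, u
Accessibility: uRu
The negation has an open branch (countermodel exists).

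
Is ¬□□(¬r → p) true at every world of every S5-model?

Invalid (countermodel exists)

Tableau for the negation □□(¬r → p):
1. □□(¬r → p), u
2. □(¬r → p), u   [□-rule on 1 via uRu]
3. ¬r → p, u   [□-rule on 2 via uRu]
4. p, u   [→-rule on 3 (branches; this branch)]
Accessibility: uRu
The negation has an open branch (countermodel exists).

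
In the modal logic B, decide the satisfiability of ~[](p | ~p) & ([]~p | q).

Unsatisfiable (every branch closes)

1. ~[](p | ~p) & ([]~p | q), u
2. ~[](p | ~p), u   [&-rule on 1]
3. []~p | q, u   [&-rule on 1]
4. []~p, u   [|-rule on 3 (branches; this branch)]
5. ~p, u   [[]-rule on 4 via uRu]
6. ~(p | ~p), v   [~[]-rule on 2: fresh world v, uRv]
7. ~p, v   [~|-rule on 6]
8. p, v   [~|-rule on 6]
Accessibility: uRu, uRv, vRu, vRv
Branch closes: p and ~p both at v.
All branches of the tableau close; one closing branch shown above.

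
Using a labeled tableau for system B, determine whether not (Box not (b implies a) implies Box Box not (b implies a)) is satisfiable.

Satisfiable (open branch found)

1. not (Box not (b implies a) implies Box Box not (b implies a)), u
2. Box not (b implies a), u   [neg-implies-rule on 1]
3. not Box Box not (b implies a), u   [neg-implies-rule on 1]
4. not (b implies a), u   [Box-rule on 2 via uRu]
5. b, u   [neg-implies-rule on 4]
6. not a, u   [neg-implies-rule on 4]
7. not Box not (b implies a), v   [neg-Box-rule on 3: fresh world v, uRv]
8. not (b implies a), v   [Box-rule on 2 via uRv]
9. b, v   [neg-implies-rule on 8]
10. not a, v   [neg-implies-rule on 8]
11. b implies a, w   [neg-Box-rule on 7: fresh world w, vRw]
12. a, w   [implies-rule on 11 (branches; this branch)]
Accessibility: uRu, uRv, vRu, vRv, vRw, wRv, wRw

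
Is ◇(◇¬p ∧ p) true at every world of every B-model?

Not valid

Tableau for the negation ¬◇(◇¬p ∧ p):
1. ¬◇(◇¬p ∧ p), u
2. ¬(◇¬p ∧ p), u
3. ¬p, u
Accessibility: uRu
The negation has an open branch (countermodel exists).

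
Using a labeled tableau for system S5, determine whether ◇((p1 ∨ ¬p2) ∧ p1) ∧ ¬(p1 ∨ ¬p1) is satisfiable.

Unsatisfiable

1. ◇((p1 ∨ ¬p2) ∧ p1) ∧ ¬(p1 ∨ ¬p1), w0
2. ◇((p1 ∨ ¬p2) ∧ p1), w0
3. ¬(p1 ∨ ¬p1), w0
4. ¬p1, w0
5. p1, w0
Accessibility: w0Rw0
Branch closes: p1 and ¬p1 both at w0.
All branches of the tableau close; one closing branch shown above.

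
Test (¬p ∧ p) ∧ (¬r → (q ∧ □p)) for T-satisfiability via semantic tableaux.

Unsatisfiable (every branch closes)

1. (¬p ∧ p) ∧ (¬r → (q ∧ □p)), u
2. ¬p ∧ p, u
3. ¬r → (q ∧ □p), u
4. ¬p, u
5. p, u
Accessibility: uRu
Branch closes: p and ¬p both at u.
(One branch shown.) All branches close.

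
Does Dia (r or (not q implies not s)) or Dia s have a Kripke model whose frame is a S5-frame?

Satisfiable

1. Dia (r or (not q implies not s)) or Dia s, w0
2. Dia s, w0
3. s, w1
Accessibility: w0Rw0, w0Rw1, w1Rw0, w1Rw1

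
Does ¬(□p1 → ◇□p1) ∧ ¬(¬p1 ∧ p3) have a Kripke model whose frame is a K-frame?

1. ¬(□p1 → ◇□p1) ∧ ¬(¬p1 ∧ p3), w0
2. ¬(□p1 → ◇□p1), w0   [∧-rule on 1]
3. ¬(¬p1 ∧ p3), w0   [∧-rule on 1]
4. □p1, w0   [¬→-rule on 2]
5. ¬◇□p1, w0   [¬→-rule on 2]
6. ¬p3, w0   [¬∧-rule on 3 (branches; this branch)]

Yes, satisfiable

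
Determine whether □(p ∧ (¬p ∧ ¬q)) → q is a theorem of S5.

Tableau for the negation ¬(□(p ∧ (¬p ∧ ¬q)) → q):
1. ¬(□(p ∧ (¬p ∧ ¬q)) → q), u
2. □(p ∧ (¬p ∧ ¬q)), u
3. ¬q, u
4. p ∧ (¬p ∧ ¬q), u
5. p, u
6. ¬p ∧ ¬q, u
7. ¬p, u
Accessibility: uRu
Branch closes: p and ¬p both at u.
All branches of the negation close; one closing branch shown above.

Valid in S5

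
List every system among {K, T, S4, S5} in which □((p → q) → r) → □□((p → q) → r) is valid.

S4, S5

S4-tableau for the negation ¬(□((p → q) → r) → □□((p → q) → r)):
1. ¬(□((p → q) → r) → □□((p → q) → r)), u
2. □((p → q) → r), u
3. ¬□□((p → q) → r), u
4. (p → q) → r, u
5. ¬(p → q), u
6. p, u
7. ¬q, u
8. ¬□((p → q) → r), v
9. (p → q) → r, v
10. ¬(p → q), v
11. p, v
12. ¬q, v
13. ¬((p → q) → r), w
14. p → q, w
15. ¬r, w
16. (p → q) → r, w
17. q, w
18. ¬(p → q), w
19. p, w
20. ¬q, w
Accessibility: uRu, uRv, uRw, vRv, vRw, wRw
Branch closes: q and ¬q both at w.
Every branch closes (one shown): valid in S4, hence also in S5 (every theorem of S4 is a theorem of S5).
T-tableau for the negation ¬(□((p → q) → r) → □□((p → q) → r)):
1. ¬(□((p → q) → r) → □□((p → q) → r)), u
2. □((p → q) → r), u
3. ¬□□((p → q) → r), u
4. (p → q) → r, u
5. r, u
6. ¬□((p → q) → r), v
7. (p → q) → r, v
8. r, v
9. ¬((p → q) → r), w
10. p → q, w
11. ¬r, w
12. q, w
Accessibility: uRu, uRv, vRv, vRw, wRw
Complete open branch: countermodel on a T-frame, so not valid in T, nor in K (the same frame is also a K-frame).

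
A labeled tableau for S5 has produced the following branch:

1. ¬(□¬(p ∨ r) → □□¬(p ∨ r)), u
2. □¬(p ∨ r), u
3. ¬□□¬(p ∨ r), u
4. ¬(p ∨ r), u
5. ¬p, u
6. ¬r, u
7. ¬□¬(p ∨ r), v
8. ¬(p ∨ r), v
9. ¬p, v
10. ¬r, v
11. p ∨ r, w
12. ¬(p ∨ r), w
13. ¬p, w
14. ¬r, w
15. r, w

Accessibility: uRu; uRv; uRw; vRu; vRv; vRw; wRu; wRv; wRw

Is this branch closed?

Closed

Both r and ¬r appear at w.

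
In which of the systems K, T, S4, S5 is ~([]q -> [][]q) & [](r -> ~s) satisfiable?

K, T

T-tableau for the formula:
1. ~([]q -> [][]q) & [](r -> ~s), 0
2. ~([]q -> [][]q), 0
3. [](r -> ~s), 0
4. []q, 0
5. ~[][]q, 0
6. r -> ~s, 0
7. q, 0
8. ~s, 0
9. ~[]q, 1
10. r -> ~s, 1
11. q, 1
12. ~s, 1
13. ~q, 2
Accessibility: 0R0, 0R1, 1R1, 1R2, 2R2
Complete open branch: satisfiable in T, hence also in K (this T-model is also a K-model).
S4-tableau for the formula:
1. ~([]q -> [][]q) & [](r -> ~s), 0
2. ~([]q -> [][]q), 0
3. [](r -> ~s), 0
4. []q, 0
5. ~[][]q, 0
6. r -> ~s, 0
7. q, 0
8. ~s, 0
9. ~[]q, 1
10. r -> ~s, 1
11. q, 1
12. ~s, 1
13. ~q, 2
14. r -> ~s, 2
15. q, 2
Accessibility: 0R0, 0R1, 0R2, 1R1, 1R2, 2R2
Branch closes: q and ~q both at 2.
Every branch closes (one shown): unsatisfiable in S4, hence also in S5 (every S5-frame is an S4-frame).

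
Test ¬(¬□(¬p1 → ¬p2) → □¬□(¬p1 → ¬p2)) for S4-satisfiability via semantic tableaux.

1. ¬(¬□(¬p1 → ¬p2) → □¬□(¬p1 → ¬p2)), 0
2. ¬□(¬p1 → ¬p2), 0   [¬→-rule on 1]
3. ¬□¬□(¬p1 → ¬p2), 0   [¬→-rule on 1]
4. ¬(¬p1 → ¬p2), 1   [¬□-rule on 2: fresh world 1, 0R1]
5. ¬p1, 1   [¬→-rule on 4]
6. p2, 1   [¬→-rule on 4]
7. □(¬p1 → ¬p2), 2   [¬□-rule on 3: fresh world 2, 0R2]
8. ¬p1 → ¬p2, 2   [□-rule on 7 via 2R2]
9. ¬p2, 2   [→-rule on 8 (branches; this branch)]
Accessibility: 0R0, 0R1, 0R2, 1R1, 2R2

Yes, satisfiable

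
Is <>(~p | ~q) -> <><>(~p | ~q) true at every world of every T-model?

Tableau for the negation ~(<>(~p | ~q) -> <><>(~p | ~q)):
1. ~(<>(~p | ~q) -> <><>(~p | ~q)), u
2. <>(~p | ~q), u
3. ~<><>(~p | ~q), u
4. ~<>(~p | ~q), u
5. ~(~p | ~q), u
6. p, u
7. q, u
8. ~p | ~q, v
9. ~<>(~p | ~q), v
10. ~(~p | ~q), v
11. p, v
12. q, v
13. ~q, v
Accessibility: uRu, uRv, vRv
Branch closes: q and ~q both at v.
Every branch of the negation's tableau closes; the branch above is one of them.

Valid in T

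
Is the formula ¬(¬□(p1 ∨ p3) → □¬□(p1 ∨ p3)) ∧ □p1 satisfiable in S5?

Unsatisfiable (every branch closes)

1. ¬(¬□(p1 ∨ p3) → □¬□(p1 ∨ p3)) ∧ □p1, w0
2. ¬(¬□(p1 ∨ p3) → □¬□(p1 ∨ p3)), w0
3. □p1, w0
4. ¬□(p1 ∨ p3), w0
5. ¬□¬□(p1 ∨ p3), w0
6. p1, w0
7. ¬(p1 ∨ p3), w1
8. ¬p1, w1
9. ¬p3, w1
10. p1, w1
Accessibility: w0Rw0, w0Rw1, w1Rw0, w1Rw1
Branch closes: p1 and ¬p1 both at w1.
All branches of the tableau close; one closing branch shown above.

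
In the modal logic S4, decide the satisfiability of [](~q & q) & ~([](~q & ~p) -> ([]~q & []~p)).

1. [](~q & q) & ~([](~q & ~p) -> ([]~q & []~p)), u
2. [](~q & q), u
3. ~([](~q & ~p) -> ([]~q & []~p)), u
4. [](~q & ~p), u
5. ~([]~q & []~p), u
6. ~q & q, u
7. ~q, u
8. q, u
Accessibility: uRu
Branch closes: q and ~q both at u.
All branches of the tableau close; one closing branch shown above.

Unsatisfiable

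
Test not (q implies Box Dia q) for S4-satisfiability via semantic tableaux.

1. not (q implies Box Dia q), u
2. q, u   [neg-implies-rule on 1]
3. not Box Dia q, u   [neg-implies-rule on 1]
4. not Dia q, v   [neg-Box-rule on 3: fresh world v, uRv]
5. not q, v   [neg-Dia-rule on 4 via vRv]
Accessibility: uRu, uRv, vRv

Satisfiable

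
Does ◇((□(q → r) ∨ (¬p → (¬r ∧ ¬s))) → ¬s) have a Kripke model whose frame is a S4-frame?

1. ◇((□(q → r) ∨ (¬p → (¬r ∧ ¬s))) → ¬s), w0
2. (□(q → r) ∨ (¬p → (¬r ∧ ¬s))) → ¬s, w1
3. ¬s, w1
Accessibility: w0Rw0, w0Rw1, w1Rw1

Satisfiable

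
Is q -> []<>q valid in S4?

Not valid

Tableau for the negation ~(q -> []<>q):
1. ~(q -> []<>q), u
2. q, u
3. ~[]<>q, u
4. ~<>q, v
5. ~q, v
Accessibility: uRu, uRv, vRv
The negation has an open branch (countermodel exists).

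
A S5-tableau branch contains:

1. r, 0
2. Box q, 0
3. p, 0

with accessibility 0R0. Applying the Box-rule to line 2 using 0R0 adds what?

q, 0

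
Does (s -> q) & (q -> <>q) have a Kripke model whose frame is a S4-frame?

Satisfiable

1. (s -> q) & (q -> <>q), u
2. s -> q, u
3. q -> <>q, u
4. q, u
5. <>q, u
6. q, v
Accessibility: uRu, uRv, vRv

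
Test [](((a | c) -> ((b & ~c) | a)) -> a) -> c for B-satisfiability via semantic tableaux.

1. [](((a | c) -> ((b & ~c) | a)) -> a) -> c, u
2. c, u
Accessibility: uRu

Satisfiable (open branch found)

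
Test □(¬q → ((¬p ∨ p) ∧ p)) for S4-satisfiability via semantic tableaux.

Satisfiable

1. □(¬q → ((¬p ∨ p) ∧ p)), w0
2. ¬q → ((¬p ∨ p) ∧ p), w0
3. (¬p ∨ p) ∧ p, w0
4. ¬p ∨ p, w0
5. p, w0
Accessibility: w0Rw0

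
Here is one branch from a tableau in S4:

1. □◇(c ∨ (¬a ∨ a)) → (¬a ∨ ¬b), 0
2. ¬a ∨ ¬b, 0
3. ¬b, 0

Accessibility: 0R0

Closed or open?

No, open

No atom appears with both signs at the same world.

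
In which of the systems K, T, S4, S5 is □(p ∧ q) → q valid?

T-tableau for the negation ¬(□(p ∧ q) → q):
1. ¬(□(p ∧ q) → q), 0
2. □(p ∧ q), 0   [¬→-rule on 1]
3. ¬q, 0   [¬→-rule on 1]
4. p ∧ q, 0   [□-rule on 2 via 0R0]
5. p, 0   [∧-rule on 4]
6. q, 0   [∧-rule on 4]
Accessibility: 0R0
Branch closes: q and ¬q both at 0.
Every branch closes (one shown): valid in T, hence also in S4, S5 (every theorem of T is a theorem of S4 and S5).
K-tableau for the negation ¬(□(p ∧ q) → q):
1. ¬(□(p ∧ q) → q), 0
2. □(p ∧ q), 0   [¬→-rule on 1]
3. ¬q, 0   [¬→-rule on 1]
Complete open branch: countermodel on a K-frame, so not valid in K.

T, S4, S5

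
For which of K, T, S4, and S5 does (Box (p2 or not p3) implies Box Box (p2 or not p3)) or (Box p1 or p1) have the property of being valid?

S4, S5

S4-tableau for the negation not ((Box (p2 or not p3) implies Box Box (p2 or not p3)) or (Box p1 or p1)):
1. not ((Box (p2 or not p3) implies Box Box (p2 or not p3)) or (Box p1 or p1)), u
2. not (Box (p2 or not p3) implies Box Box (p2 or not p3)), u
3. not (Box p1 or p1), u
4. Box (p2 or not p3), u
5. not Box Box (p2 or not p3), u
6. not Box p1, u
7. not p1, u
8. p2 or not p3, u
9. not p3, u
10. not Box (p2 or not p3), v
11. p2 or not p3, v
12. not p3, v
13. not p1, w
14. p2 or not p3, w
15. not p3, w
16. not (p2 or not p3), x
17. not p2, x
18. p3, x
19. p2 or not p3, x
20. not p3, x
Accessibility: uRu, uRv, uRw, uRx, vRv, vRx, wRw, xRx
Branch closes: p3 and not p3 both at x.
Every branch closes (one shown): valid in S4, hence also in S5 (every theorem of S4 is a theorem of S5).
T-tableau for the negation not ((Box (p2 or not p3) implies Box Box (p2 or not p3)) or (Box p1 or p1)):
1. not ((Box (p2 or not p3) implies Box Box (p2 or not p3)) or (Box p1 or p1)), u
2. not (Box (p2 or not p3) implies Box Box (p2 or not p3)), u
3. not (Box p1 or p1), u
4. Box (p2 or not p3), u
5. not Box Box (p2 or not p3), u
6. not Box p1, u
7. not p1, u
8. p2 or not p3, u
9. not p3, u
10. not Box (p2 or not p3), v
11. p2 or not p3, v
12. not p3, v
13. not p1, w
14. p2 or not p3, w
15. not p3, w
16. not (p2 or not p3), x
17. not p2, x
18. p3, x
Accessibility: uRu, uRv, uRw, vRv, vRx, wRw, xRx
Complete open branch: countermodel on a T-frame, so not valid in T, nor in K (the same frame is also a K-frame).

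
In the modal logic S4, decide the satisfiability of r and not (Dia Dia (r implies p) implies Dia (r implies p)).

1. r and not (Dia Dia (r implies p) implies Dia (r implies p)), w0
2. r, w0
3. not (Dia Dia (r implies p) implies Dia (r implies p)), w0
4. Dia Dia (r implies p), w0
5. not Dia (r implies p), w0
6. not (r implies p), w0
7. not p, w0
8. Dia (r implies p), w1
9. not (r implies p), w1
10. r, w1
11. not p, w1
12. r implies p, w2
13. not (r implies p), w2
14. r, w2
15. not p, w2
16. p, w2
Accessibility: w0Rw0, w0Rw1, w0Rw2, w1Rw1, w1Rw2, w2Rw2
Branch closes: p and not p both at w2.
(One branch shown.) All branches close.

Unsatisfiable (every branch closes)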